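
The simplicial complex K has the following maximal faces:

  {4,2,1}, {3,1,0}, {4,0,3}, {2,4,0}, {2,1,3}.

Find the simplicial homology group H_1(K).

K has 5 vertices, 10 edges, 5 triangles.
rank ∂_1 = 4, rank ∂_2 = 5 ⇒ b_1 = 10 − 4 − 5 = 1; all invariant factors of ∂_2 are 1 so no torsion. So H_1 = Z.

H_1 = Z.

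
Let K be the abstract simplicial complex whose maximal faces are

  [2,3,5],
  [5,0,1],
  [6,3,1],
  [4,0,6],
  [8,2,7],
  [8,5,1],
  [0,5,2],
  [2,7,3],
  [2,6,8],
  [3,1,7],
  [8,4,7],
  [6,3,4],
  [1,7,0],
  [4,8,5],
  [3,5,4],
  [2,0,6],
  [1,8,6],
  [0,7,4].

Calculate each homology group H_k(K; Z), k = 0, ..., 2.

H_0 ≅ Z,  H_1 ≅ Z^2,  H_2 ≅ Z.

Fix the vertex order 0 < 1 < 2 < 3 < 4 < 5 < 6 < 7 < 8 and write every simplex with vertices in increasing order. Then dim K = 2 and the simplices of K are:

  0-simplices (9): [0], [1], [2], [3], [4], [5], [6], [7], [8]
  1-simplices (27): (27 of them)
  2-simplices (18): [0,1,5], [0,1,7], [0,2,5], [0,2,6], [0,4,6], [0,4,7], [1,3,6], [1,3,7], [1,5,8], [1,6,8], [2,3,5], [2,3,7], [2,6,8], [2,7,8], [3,4,5], [3,4,6], [4,5,8], [4,7,8]

giving chain groups C_0 ≅ Z^9, C_1 ≅ Z^27, C_2 ≅ Z^18.

The boundary map ∂_1: C_1 → C_0 sends each edge [p,q] (with p < q) to q − p. For instance
  ∂[7,8] = [8] − [7].
The resulting 9×27 matrix has rank 8, and its Smith normal form has invariant factors (1,1,1,1,1,1,1,1).

Boundary ∂_2: C_2 → C_1 acts by ∂[p,q,r] = [q,r] − [p,r] + [p,q]. For instance
  ∂[0,2,6] = [2,6] − [0,6] + [0,2],
  ∂[1,3,6] = [3,6] − [1,6] + [1,3].
The 27×18 boundary matrix has rank 17 and Smith normal form diag(1,1,1,1,1,1,1,1,1,1,1,1,1,1,1,1,1).

Reading off H_k = ker ∂_k / im ∂_{k+1}:

  H_0: rank C_0 − rank ∂_1 = 9 − 8 = 1, and the invariant factors of ∂_1 are all 1, so H_0 = Z.
  H_1: rank ker ∂_1 − rank ∂_2 = (27 − 8) − 17 = 2, and the invariant factors of ∂_2 are all 1, so H_1 = Z^2.
  H_2: rank ker ∂_2 − rank ∂_3 = (18 − 17) − 0 = 1, and there is no ∂_3, so H_2 = Z.

As a check, the Euler characteristic is 9 − 27 + 18 = 0, which agrees with 1 − 2 + 1 = 0.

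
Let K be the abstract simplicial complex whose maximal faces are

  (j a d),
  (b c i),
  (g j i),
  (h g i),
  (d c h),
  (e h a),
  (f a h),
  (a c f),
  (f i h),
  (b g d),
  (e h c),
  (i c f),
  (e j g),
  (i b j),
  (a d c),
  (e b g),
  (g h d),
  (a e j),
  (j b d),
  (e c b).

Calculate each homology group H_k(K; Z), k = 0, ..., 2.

H_0 ≅ Z,  H_1 ≅ Z ⊕ Z_2,  H_2 = 0.

Order the vertices as a < b < c < d < e < f < g < h < i < j. Listing each simplex with vertices in this order, K has dimension 2 with simplices:

  0-simplices (10): a, b, c, d, e, f, g, h, i, j
  1-simplices (30): ac, ad, ae, af, ah, aj, bc, bd, be, bg, bi, bj, cd, ce, cf, ch, ci, dg, dh, dj, eg, eh, ej, fh, fi, gh, gi, gj, hi, ij
  2-simplices (20): acd, acf, adj, aeh, aej, afh, bce, bci, bdg, bdj, beg, bij, cdh, ceh, cfi, dgh, egj, fhi, ghi, gij

giving chain groups C_0 ≅ Z^10, C_1 ≅ Z^30, C_2 ≅ Z^20.

Boundary ∂_1: C_1 → C_0 is given by ∂[p,q] = [q] − [p].
This gives a 10×30 integer matrix of rank 9; reducing to Smith normal form yields diagonal entries (1,1,1,1,1,1,1,1,1).

∂_2: C_2 → C_1 sends each 2-simplex [p,q,r] to [q,r] − [p,r] + [p,q]. For instance
  ∂fhi = hi − fi + fh,
  ∂bij = ij − bj + bi.
The 30×20 boundary matrix has rank 20 and Smith normal form diag(1,1,1,1,1,1,1,1,1,1,1,1,1,1,1,1,1,1,1,2).

Now H_k = ker ∂_k / im ∂_{k+1}, so:

  H_0: rank C_0 − rank ∂_1 = 10 − 9 = 1, and the invariant factors of ∂_1 are all 1, so H_0 = Z.
  H_1: rank ker ∂_1 − rank ∂_2 = (30 − 9) − 20 = 1, and ∂_2 has invariant factor 2 > 1, so H_1 = Z ⊕ Z_2.
  H_2: rank ker ∂_2 − rank ∂_3 = (20 − 20) − 0 = 0, and there is no ∂_3, so H_2 = 0.

As a check, the Euler characteristic is 10 − 30 + 20 = 0, which agrees with 1 − 1 + 0 = 0.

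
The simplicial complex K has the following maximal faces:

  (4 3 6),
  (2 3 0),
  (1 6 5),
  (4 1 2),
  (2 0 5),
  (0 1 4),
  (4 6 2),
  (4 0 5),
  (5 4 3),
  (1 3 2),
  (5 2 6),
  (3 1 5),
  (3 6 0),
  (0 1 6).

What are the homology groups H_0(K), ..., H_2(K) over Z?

H_0 = Z,  H_1 = Z^2,  H_2 = Z.

Take the total order 0 < 1 < 2 < 3 < 4 < 5 < 6 on the vertex set. Then K (dimension 2) consists of the simplices:

  0-simplices (7): [0], [1], [2], [3], [4], [5], [6]
  1-simplices (21): [0,1], [0,2], [0,3], [0,4], [0,5], [0,6], [1,2], [1,3], [1,4], [1,5], [1,6], [2,3], [2,4], [2,5], [2,6], [3,4], [3,5], [3,6], [4,5], [4,6], [5,6]
  2-simplices (14): [0,1,4], [0,1,6], [0,2,3], [0,2,5], [0,3,6], [0,4,5], [1,2,3], [1,2,4], [1,3,5], [1,5,6], [2,4,6], [2,5,6], [3,4,5], [3,4,6]

so the chain groups are C_0 ≅ Z^7, C_1 ≅ Z^21, C_2 ≅ Z^14.

Boundary ∂_1: C_1 → C_0 is given by ∂[p,q] = [q] − [p].
The 7×21 boundary matrix has rank 6 and Smith normal form diag(1,1,1,1,1,1).

∂_2: C_2 → C_1 sends each 2-simplex [p,q,r] to [q,r] − [p,r] + [p,q]. For instance
  ∂[0,2,5] = [2,5] − [0,5] + [0,2],
  ∂[1,2,3] = [2,3] − [1,3] + [1,2].
The resulting 21×14 matrix has rank 13, and its Smith normal form has invariant factors (1,1,1,1,1,1,1,1,1,1,1,1,1).

Computing H_k = (kernel of ∂_k) / (image of ∂_{k+1}):

  H_0: rank C_0 − rank ∂_1 = 7 − 6 = 1, and the invariant factors of ∂_1 are all 1, so H_0 ≅ Z.
  H_1: rank ker ∂_1 − rank ∂_2 = (21 − 6) − 13 = 2, and the invariant factors of ∂_2 are all 1, so H_1 ≅ Z^2.
  H_2: rank ker ∂_2 − rank ∂_3 = (14 − 13) − 0 = 1, and there is no ∂_3, so H_2 ≅ Z.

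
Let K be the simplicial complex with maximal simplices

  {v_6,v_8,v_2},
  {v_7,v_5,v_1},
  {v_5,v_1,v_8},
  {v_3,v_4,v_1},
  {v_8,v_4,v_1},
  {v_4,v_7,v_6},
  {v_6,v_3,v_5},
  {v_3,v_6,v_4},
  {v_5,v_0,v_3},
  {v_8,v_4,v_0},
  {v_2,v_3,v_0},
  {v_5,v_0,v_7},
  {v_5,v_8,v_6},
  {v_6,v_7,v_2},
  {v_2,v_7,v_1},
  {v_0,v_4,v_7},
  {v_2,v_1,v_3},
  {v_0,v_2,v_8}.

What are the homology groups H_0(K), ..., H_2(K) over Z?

We work with the vertex ordering v_0 < v_1 < v_2 < v_3 < v_4 < v_5 < v_6 < v_7 < v_8. The simplices of K, each written with vertices in increasing order, are:

  0-simplices (9): [v_0], [v_1], [v_2], [v_3], [v_4], [v_5], [v_6], [v_7], [v_8]
  1-simplices (27): (27 of them)
  2-simplices (18): (18 of them)

giving chain groups C_0 ≅ Z^9, C_1 ≅ Z^27, C_2 ≅ Z^18.

The boundary map ∂_1: C_1 → C_0 sends each edge [p,q] (with p < q) to q − p.
The 9×27 boundary matrix has rank 8 and Smith normal form diag(1,1,1,1,1,1,1,1).

Boundary ∂_2: C_2 → C_1 acts by ∂[p,q,r] = [q,r] − [p,r] + [p,q]. For instance
  ∂[v_1,v_5,v_7] = [v_5,v_7] − [v_1,v_7] + [v_1,v_5],
  ∂[v_3,v_4,v_6] = [v_4,v_6] − [v_3,v_6] + [v_3,v_4].
The 27×18 boundary matrix has rank 17 and Smith normal form diag(1,1,1,1,1,1,1,1,1,1,1,1,1,1,1,1,1).

Computing H_k = (kernel of ∂_k) / (image of ∂_{k+1}):

  H_0: rank C_0 − rank ∂_1 = 9 − 8 = 1, and the invariant factors of ∂_1 are all 1, so H_0 ≅ Z.
  H_1: rank ker ∂_1 − rank ∂_2 = (27 − 8) − 17 = 2, and the invariant factors of ∂_2 are all 1, so H_1 ≅ Z^2.
  H_2: rank ker ∂_2 − rank ∂_3 = (18 − 17) − 0 = 1, and there is no ∂_3, so H_2 ≅ Z.

(K is a triangulation of the torus T^2.)

H_0 = Z,  H_1 = Z^2,  H_2 = Z.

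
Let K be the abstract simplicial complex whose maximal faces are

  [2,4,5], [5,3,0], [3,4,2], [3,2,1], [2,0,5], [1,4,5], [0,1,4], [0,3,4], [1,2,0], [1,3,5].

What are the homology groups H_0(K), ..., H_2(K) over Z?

H_0 = Z,  H_1 = Z/2Z,  H_2 = 0.

Fix the vertex order 0 < 1 < 2 < 3 < 4 < 5 and write every simplex with vertices in increasing order. Then dim K = 2 and the simplices of K are:

  0-simplices (6): [0], [1], [2], [3], [4], [5]
  1-simplices (15): [0,1], [0,2], [0,3], [0,4], [0,5], [1,2], [1,3], [1,4], [1,5], [2,3], [2,4], [2,5], [3,4], [3,5], [4,5]
  2-simplices (10): [0,1,2], [0,1,4], [0,2,5], [0,3,4], [0,3,5], [1,2,3], [1,3,5], [1,4,5], [2,3,4], [2,4,5]

so the chain groups are C_0 ≅ Z^6, C_1 ≅ Z^15, C_2 ≅ Z^10.

The boundary map ∂_1: C_1 → C_0 is given by ∂[p,q] = [q] − [p].
The resulting 6×15 matrix has rank 5, and its Smith normal form has invariant factors (1,1,1,1,1).

Boundary ∂_2: C_2 → C_1 acts by ∂[p,q,r] = [q,r] − [p,r] + [p,q]. For instance
  ∂[2,3,4] = [3,4] − [2,4] + [2,3],
  ∂[0,1,4] = [1,4] − [0,4] + [0,1].
The resulting 15×10 matrix has rank 10, and its Smith normal form has invariant factors (1,1,1,1,1,1,1,1,1,2).

Reading off H_k = ker ∂_k / im ∂_{k+1}:

  H_0: rank C_0 − rank ∂_1 = 6 − 5 = 1, and the invariant factors of ∂_1 are all 1, so H_0 = Z.
  H_1: rank ker ∂_1 − rank ∂_2 = (15 − 5) − 10 = 0, and ∂_2 has invariant factor 2 > 1, so H_1 = Z/2Z.
  H_2: rank ker ∂_2 − rank ∂_3 = (10 − 10) − 0 = 0, and there is no ∂_3, so H_2 = 0.

(K is a triangulation of the real projective plane RP^2.)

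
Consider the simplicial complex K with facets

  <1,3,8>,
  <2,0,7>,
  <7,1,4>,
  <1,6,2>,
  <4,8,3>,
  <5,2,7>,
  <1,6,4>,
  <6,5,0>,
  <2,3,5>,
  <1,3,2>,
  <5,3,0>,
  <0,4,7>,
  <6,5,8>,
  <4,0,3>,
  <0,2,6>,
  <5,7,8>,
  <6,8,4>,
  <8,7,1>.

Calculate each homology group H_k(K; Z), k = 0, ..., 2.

Take the total order 0 < 1 < 2 < 3 < 4 < 5 < 6 < 7 < 8 on the vertex set. Then K (dimension 2) consists of the simplices:

  0-simplices (9): [0], [1], [2], [3], [4], [5], [6], [7], [8]
  1-simplices (27): (27 of them)
  2-simplices (18): [0,2,6], [0,2,7], [0,3,4], [0,3,5], [0,4,7], [0,5,6], [1,2,3], [1,2,6], [1,3,8], [1,4,6], [1,4,7], [1,7,8], [2,3,5], [2,5,7], [3,4,8], [4,6,8], [5,6,8], [5,7,8]

giving chain groups C_0 ≅ Z^9, C_1 ≅ Z^27, C_2 ≅ Z^18.

The boundary map ∂_1: C_1 → C_0 maps an edge to its endpoints' difference, ∂[p,q] = q − p.
The resulting 9×27 matrix has rank 8, and its Smith normal form has invariant factors (1,1,1,1,1,1,1,1).

∂_2: C_2 → C_1 maps a triangle to the signed sum of its edges. For instance
  ∂[1,2,3] = [2,3] − [1,3] + [1,2],
  ∂[5,6,8] = [6,8] − [5,8] + [5,6].
The resulting 27×18 matrix has rank 18, and its Smith normal form has invariant factors (1,1,1,1,1,1,1,1,1,1,1,1,1,1,1,1,1,2).

From H_k ≅ ker(∂_k) / im(∂_{k+1}) we obtain:

  H_0: rank C_0 − rank ∂_1 = 9 − 8 = 1, and the invariant factors of ∂_1 are all 1, so H_0 = Z.
  H_1: rank ker ∂_1 − rank ∂_2 = (27 − 8) − 18 = 1, and ∂_2 has invariant factor 2 > 1, so H_1 = Z ⊕ Z/2.
  H_2: rank ker ∂_2 − rank ∂_3 = (18 − 18) − 0 = 0, and there is no ∂_3, so H_2 = 0.

H_0 = Z,  H_1 = Z ⊕ Z/2,  H_2 = 0.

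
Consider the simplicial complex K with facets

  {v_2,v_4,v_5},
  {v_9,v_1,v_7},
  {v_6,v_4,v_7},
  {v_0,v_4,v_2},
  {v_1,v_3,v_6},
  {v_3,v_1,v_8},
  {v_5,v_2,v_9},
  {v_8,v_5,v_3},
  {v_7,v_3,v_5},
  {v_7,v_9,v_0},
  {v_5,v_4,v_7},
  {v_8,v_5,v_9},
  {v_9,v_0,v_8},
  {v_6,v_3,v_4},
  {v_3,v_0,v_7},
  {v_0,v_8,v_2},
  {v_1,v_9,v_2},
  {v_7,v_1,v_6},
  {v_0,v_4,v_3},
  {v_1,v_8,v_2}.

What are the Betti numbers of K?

We work with the vertex ordering v_0 < v_1 < v_2 < v_3 < v_4 < v_5 < v_6 < v_7 < v_8 < v_9. The simplices of K, each written with vertices in increasing order, are:

  0-simplices (10): [v_0], [v_1], [v_2], [v_3], [v_4], [v_5], [v_6], [v_7], [v_8], [v_9]
  1-simplices (30): (30 of them)
  2-simplices (20): (20 of them)

so the chain groups are C_0 ≅ Z^10, C_1 ≅ Z^30, C_2 ≅ Z^20.

The boundary map ∂_1: C_1 → C_0 sends each edge [p,q] (with p < q) to q − p. For instance
  ∂[v_2,v_5] = [v_5] − [v_2].
The 10×30 boundary matrix has rank 9 and Smith normal form diag(1,1,1,1,1,1,1,1,1).

Boundary ∂_2: C_2 → C_1 maps a triangle to the signed sum of its edges. For instance
  ∂[v_1,v_6,v_7] = [v_6,v_7] − [v_1,v_7] + [v_1,v_6],
  ∂[v_2,v_4,v_5] = [v_4,v_5] − [v_2,v_5] + [v_2,v_4].
The 30×20 boundary matrix has rank 20 and Smith normal form diag(1,1,1,1,1,1,1,1,1,1,1,1,1,1,1,1,1,1,1,2).

From H_k ≅ ker(∂_k) / im(∂_{k+1}) we obtain:

  H_0: rank C_0 − rank ∂_1 = 10 − 9 = 1, and the invariant factors of ∂_1 are all 1, so H_0 = Z.
  H_1: rank ker ∂_1 − rank ∂_2 = (30 − 9) − 20 = 1, and ∂_2 has invariant factor 2 > 1, so H_1 = Z ⊕ Z/2Z.
  H_2: rank ker ∂_2 − rank ∂_3 = (20 − 20) − 0 = 0, and there is no ∂_3, so H_2 = 0.

As a check, the Euler characteristic is 10 − 30 + 20 = 0, which agrees with 1 − 1 + 0 = 0.
(K is a triangulation of the Klein bottle.)

Hence the Betti numbers are b_0 = 1, b_1 = 1, b_2 = 0.

b_0 = 1, b_1 = 1, b_2 = 0.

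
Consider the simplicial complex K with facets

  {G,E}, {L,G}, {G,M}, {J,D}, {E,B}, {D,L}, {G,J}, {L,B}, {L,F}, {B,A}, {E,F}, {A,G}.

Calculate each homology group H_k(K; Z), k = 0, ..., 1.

H_0 = Z,  H_1 = Z^4.

Order the vertices as A < B < D < E < F < G < J < L < M. Listing each simplex with vertices in this order, K has dimension 1 with simplices:

  0-simplices (9): A, B, D, E, F, G, J, L, M
  1-simplices (12): AB, AG, BE, BL, DJ, DL, EF, EG, FL, GJ, GL, GM

so the chain groups are C_0 ≅ Z^9, C_1 ≅ Z^12.

∂_1: C_1 → C_0 sends each edge [p,q] (with p < q) to q − p.
As a 9×12 matrix over Z this has rank 8, with invariant factors (1,1,1,1,1,1,1,1).

Computing H_k = (kernel of ∂_k) / (image of ∂_{k+1}):

  H_0: rank C_0 − rank ∂_1 = 9 − 8 = 1, and the invariant factors of ∂_1 are all 1, so H_0 ≅ Z.
  H_1: rank ker ∂_1 − rank ∂_2 = (12 − 8) − 0 = 4, and there is no ∂_2, so H_1 ≅ Z^4.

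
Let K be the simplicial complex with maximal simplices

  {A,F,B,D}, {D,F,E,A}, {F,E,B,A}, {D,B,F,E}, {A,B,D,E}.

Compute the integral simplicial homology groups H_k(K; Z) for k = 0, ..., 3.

Take the total order A < B < D < E < F on the vertex set. Then K (dimension 3) consists of the simplices:

  0-simplices (5): A, B, D, E, F
  1-simplices (10): AB, AD, AE, AF, BD, BE, BF, DE, DF, EF
  2-simplices (10): ABD, ABE, ABF, ADE, ADF, AEF, BDE, BDF, BEF, DEF
  3-simplices (5): ABDE, ABDF, ABEF, ADEF, BDEF

giving chain groups C_0 ≅ Z^5, C_1 ≅ Z^10, C_2 ≅ Z^10, C_3 ≅ Z^5.

Boundary ∂_1: C_1 → C_0 maps an edge to its endpoints' difference, ∂[p,q] = q − p.
This gives a 5×10 integer matrix of rank 4; reducing to Smith normal form yields diagonal entries (1,1,1,1).

The boundary map ∂_2: C_2 → C_1 sends each 2-simplex [p,q,r] to [q,r] − [p,r] + [p,q]. For instance
  ∂AEF = EF − AF + AE,
  ∂BEF = EF − BF + BE.
The resulting 10×10 matrix has rank 6, and its Smith normal form has invariant factors (1,1,1,1,1,1).

Boundary ∂_3: C_3 → C_2 sends each 3-simplex σ to the alternating sum Σ_i (−1)^i (σ with its i-th vertex removed). For instance
  ∂ADEF = DEF − AEF + ADF − ADE,
  ∂BDEF = DEF − BEF + BDF − BDE.
As a 10×5 matrix over Z this has rank 4, with invariant factors (1,1,1,1).

From H_k ≅ ker(∂_k) / im(∂_{k+1}) we obtain:

  H_0: rank C_0 − rank ∂_1 = 5 − 4 = 1, and the invariant factors of ∂_1 are all 1, so H_0 = Z.
  H_1: rank ker ∂_1 − rank ∂_2 = (10 − 4) − 6 = 0, and the invariant factors of ∂_2 are all 1, so H_1 = 0.
  H_2: rank ker ∂_2 − rank ∂_3 = (10 − 6) − 4 = 0, and the invariant factors of ∂_3 are all 1, so H_2 = 0.
  H_3: rank ker ∂_3 − rank ∂_4 = (5 − 4) − 0 = 1, and there is no ∂_4, so H_3 = Z.

H_0 = Z,  H_1 = 0,  H_2 = 0,  H_3 = Z.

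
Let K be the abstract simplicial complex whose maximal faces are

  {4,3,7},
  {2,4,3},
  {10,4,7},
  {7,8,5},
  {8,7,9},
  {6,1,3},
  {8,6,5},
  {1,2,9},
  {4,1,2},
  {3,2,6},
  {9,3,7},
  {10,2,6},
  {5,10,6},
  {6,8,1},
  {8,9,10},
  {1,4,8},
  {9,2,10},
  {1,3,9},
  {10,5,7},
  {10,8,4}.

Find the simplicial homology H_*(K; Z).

H_0 ≅ Z,  H_1 ≅ Z ⊕ Z/2,  H_2 = 0.

Order the vertices as 1 < 2 < 3 < 4 < 5 < 6 < 7 < 8 < 9 < 10. Listing each simplex with vertices in this order, K has dimension 2 with simplices:

  0-simplices (10): [1], [2], [3], [4], [5], [6], [7], [8], [9], [10]
  1-simplices (30): (30 of them)
  2-simplices (20): (20 of them)

so the chain groups are C_0 ≅ Z^10, C_1 ≅ Z^30, C_2 ≅ Z^20.

Boundary ∂_1: C_1 → C_0 maps an edge to its endpoints' difference, ∂[p,q] = q − p. For instance
  ∂[5,8] = [8] − [5].
The resulting 10×30 matrix has rank 9, and its Smith normal form has invariant factors (1,1,1,1,1,1,1,1,1).

∂_2: C_2 → C_1 acts by ∂[p,q,r] = [q,r] − [p,r] + [p,q]. For instance
  ∂[1,2,9] = [2,9] − [1,9] + [1,2],
  ∂[1,4,8] = [4,8] − [1,8] + [1,4].
The resulting 30×20 matrix has rank 20, and its Smith normal form has invariant factors (1,1,1,1,1,1,1,1,1,1,1,1,1,1,1,1,1,1,1,2).

From H_k ≅ ker(∂_k) / im(∂_{k+1}) we obtain:

  H_0: rank C_0 − rank ∂_1 = 10 − 9 = 1, and the invariant factors of ∂_1 are all 1, so H_0 ≅ Z.
  H_1: rank ker ∂_1 − rank ∂_2 = (30 − 9) − 20 = 1, and ∂_2 has invariant factor 2 > 1, so H_1 ≅ Z ⊕ Z/2.
  H_2: rank ker ∂_2 − rank ∂_3 = (20 − 20) − 0 = 0, and there is no ∂_3, so H_2 ≅ 0.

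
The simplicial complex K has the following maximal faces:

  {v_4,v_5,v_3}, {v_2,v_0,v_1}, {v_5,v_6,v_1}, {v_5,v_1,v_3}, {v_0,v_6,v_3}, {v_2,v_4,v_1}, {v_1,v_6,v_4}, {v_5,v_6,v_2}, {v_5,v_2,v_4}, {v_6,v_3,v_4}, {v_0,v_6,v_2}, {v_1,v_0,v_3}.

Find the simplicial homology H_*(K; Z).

Take the total order v_0 < v_1 < v_2 < v_3 < v_4 < v_5 < v_6 on the vertex set. Then K (dimension 2) consists of the simplices:

  0-simplices (7): [v_0], [v_1], [v_2], [v_3], [v_4], [v_5], [v_6]
  1-simplices (18): (18 of them)
  2-simplices (12): (12 of them)

so the chain groups are C_0 ≅ Z^7, C_1 ≅ Z^18, C_2 ≅ Z^12.

The boundary map ∂_1: C_1 → C_0 is given by ∂[p,q] = [q] − [p]. For instance
  ∂[v_1,v_6] = [v_6] − [v_1].
As a 7×18 matrix over Z this has rank 6, with invariant factors (1,1,1,1,1,1).

Boundary ∂_2: C_2 → C_1 sends each 2-simplex [p,q,r] to [q,r] − [p,r] + [p,q]. For instance
  ∂[v_3,v_4,v_6] = [v_4,v_6] − [v_3,v_6] + [v_3,v_4],
  ∂[v_1,v_3,v_5] = [v_3,v_5] − [v_1,v_5] + [v_1,v_3].
The resulting 18×12 matrix has rank 12, and its Smith normal form has invariant factors (1,1,1,1,1,1,1,1,1,1,1,2).

Computing H_k = (kernel of ∂_k) / (image of ∂_{k+1}):

  H_0: rank C_0 − rank ∂_1 = 7 − 6 = 1, and the invariant factors of ∂_1 are all 1, so H_0 = Z.
  H_1: rank ker ∂_1 − rank ∂_2 = (18 − 6) − 12 = 0, and ∂_2 has invariant factor 2 > 1, so H_1 = Z/2Z.
  H_2: rank ker ∂_2 − rank ∂_3 = (12 − 12) − 0 = 0, and there is no ∂_3, so H_2 = 0.

H_0 = Z,  H_1 = Z/2Z,  H_2 = 0.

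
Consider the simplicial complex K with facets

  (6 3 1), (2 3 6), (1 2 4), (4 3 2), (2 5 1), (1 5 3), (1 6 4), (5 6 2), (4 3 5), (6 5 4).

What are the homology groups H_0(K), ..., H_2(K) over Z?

H_0 = Z,  H_1 = Z/2Z,  H_2 = 0.

We work with the vertex ordering 1 < 2 < 3 < 4 < 5 < 6. The simplices of K, each written with vertices in increasing order, are:

  0-simplices (6): [1], [2], [3], [4], [5], [6]
  1-simplices (15): [1,2], [1,3], [1,4], [1,5], [1,6], [2,3], [2,4], [2,5], [2,6], [3,4], [3,5], [3,6], [4,5], [4,6], [5,6]
  2-simplices (10): [1,2,4], [1,2,5], [1,3,5], [1,3,6], [1,4,6], [2,3,4], [2,3,6], [2,5,6], [3,4,5], [4,5,6]

giving chain groups C_0 ≅ Z^6, C_1 ≅ Z^15, C_2 ≅ Z^10.

The boundary map ∂_1: C_1 → C_0 maps an edge to its endpoints' difference, ∂[p,q] = q − p. For instance
  ∂[1,6] = [6] − [1].
The resulting 6×15 matrix has rank 5, and its Smith normal form has invariant factors (1,1,1,1,1).

The boundary map ∂_2: C_2 → C_1 maps a triangle to the signed sum of its edges. For instance
  ∂[2,3,6] = [3,6] − [2,6] + [2,3],
  ∂[1,2,4] = [2,4] − [1,4] + [1,2].
The resulting 15×10 matrix has rank 10, and its Smith normal form has invariant factors (1,1,1,1,1,1,1,1,1,2).

From H_k ≅ ker(∂_k) / im(∂_{k+1}) we obtain:

  H_0: rank C_0 − rank ∂_1 = 6 − 5 = 1, and the invariant factors of ∂_1 are all 1, so H_0 ≅ Z.
  H_1: rank ker ∂_1 − rank ∂_2 = (15 − 5) − 10 = 0, and ∂_2 has invariant factor 2 > 1, so H_1 ≅ Z/2Z.
  H_2: rank ker ∂_2 − rank ∂_3 = (10 − 10) − 0 = 0, and there is no ∂_3, so H_2 ≅ 0.

As a check, the Euler characteristic is 6 − 15 + 10 = 1, which agrees with 1 − 0 + 0 = 1.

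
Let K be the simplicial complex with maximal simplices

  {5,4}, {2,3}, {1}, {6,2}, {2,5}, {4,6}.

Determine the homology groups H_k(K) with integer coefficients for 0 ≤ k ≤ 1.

We work with the vertex ordering 1 < 2 < 3 < 4 < 5 < 6. The simplices of K, each written with vertices in increasing order, are:

  0-simplices (6): [1], [2], [3], [4], [5], [6]
  1-simplices (5): [2,3], [2,5], [2,6], [4,5], [4,6]

giving chain groups C_0 ≅ Z^6, C_1 ≅ Z^5.

Boundary ∂_1: C_1 → C_0 maps an edge to its endpoints' difference, ∂[p,q] = q − p. For instance
  ∂[4,6] = [6] − [4].
This gives a 6×5 integer matrix of rank 4; reducing to Smith normal form yields diagonal entries (1,1,1,1).

Computing H_k = (kernel of ∂_k) / (image of ∂_{k+1}):

  H_0: rank C_0 − rank ∂_1 = 6 − 4 = 2, and the invariant factors of ∂_1 are all 1, so H_0 = Z^2.
  H_1: rank ker ∂_1 − rank ∂_2 = (5 − 4) − 0 = 1, and there is no ∂_2, so H_1 = Z.

As a check, the Euler characteristic is 6 − 5 = 1, which agrees with 2 − 1 = 1.

H_0 = Z^2,  H_1 = Z.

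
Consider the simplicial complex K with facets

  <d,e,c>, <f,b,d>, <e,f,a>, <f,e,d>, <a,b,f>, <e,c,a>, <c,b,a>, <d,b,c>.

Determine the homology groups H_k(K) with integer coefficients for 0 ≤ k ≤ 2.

H_0 = Z,  H_1 = 0,  H_2 = Z.

Take the total order a < b < c < d < e < f on the vertex set. Then K (dimension 2) consists of the simplices:

  0-simplices (6): a, b, c, d, e, f
  1-simplices (12): ab, ac, ae, af, bc, bd, bf, cd, ce, de, df, ef
  2-simplices (8): abc, abf, ace, aef, bcd, bdf, cde, def

giving chain groups C_0 ≅ Z^6, C_1 ≅ Z^12, C_2 ≅ Z^8.

Boundary ∂_1: C_1 → C_0 is given by ∂[p,q] = [q] − [p]. For instance
  ∂bd = d − b.
This gives a 6×12 integer matrix of rank 5; reducing to Smith normal form yields diagonal entries (1,1,1,1,1).

Boundary ∂_2: C_2 → C_1 sends each 2-simplex [p,q,r] to [q,r] − [p,r] + [p,q]. For instance
  ∂def = ef − df + de,
  ∂aef = ef − af + ae.
This gives a 12×8 integer matrix of rank 7; reducing to Smith normal form yields diagonal entries (1,1,1,1,1,1,1).

Reading off H_k = ker ∂_k / im ∂_{k+1}:

  H_0: rank C_0 − rank ∂_1 = 6 − 5 = 1, and the invariant factors of ∂_1 are all 1, so H_0 = Z.
  H_1: rank ker ∂_1 − rank ∂_2 = (12 − 5) − 7 = 0, and the invariant factors of ∂_2 are all 1, so H_1 = 0.
  H_2: rank ker ∂_2 − rank ∂_3 = (8 − 7) − 0 = 1, and there is no ∂_3, so H_2 = Z.

As a check, the Euler characteristic is 6 − 12 + 8 = 2, which agrees with 1 − 0 + 1 = 2.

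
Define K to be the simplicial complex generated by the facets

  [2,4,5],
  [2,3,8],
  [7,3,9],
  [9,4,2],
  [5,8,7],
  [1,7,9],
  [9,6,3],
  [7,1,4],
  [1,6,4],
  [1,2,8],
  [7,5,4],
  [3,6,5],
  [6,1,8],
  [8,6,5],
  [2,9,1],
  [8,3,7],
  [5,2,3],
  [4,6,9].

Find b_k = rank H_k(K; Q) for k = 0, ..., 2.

We work with the vertex ordering 1 < 2 < 3 < 4 < 5 < 6 < 7 < 8 < 9. The simplices of K, each written with vertices in increasing order, are:

  0-simplices (9): [1], [2], [3], [4], [5], [6], [7], [8], [9]
  1-simplices (27): (27 of them)
  2-simplices (18): [1,2,8], [1,2,9], [1,4,6], [1,4,7], [1,6,8], [1,7,9], [2,3,5], [2,3,8], [2,4,5], [2,4,9], [3,5,6], [3,6,9], [3,7,8], [3,7,9], [4,5,7], [4,6,9], [5,6,8], [5,7,8]

giving chain groups C_0 ≅ Z^9, C_1 ≅ Z^27, C_2 ≅ Z^18.

The boundary map ∂_1: C_1 → C_0 is given by ∂[p,q] = [q] − [p]. For instance
  ∂[5,7] = [7] − [5].
The resulting 9×27 matrix has rank 8, and its Smith normal form has invariant factors (1,1,1,1,1,1,1,1).

Boundary ∂_2: C_2 → C_1 sends each 2-simplex [p,q,r] to [q,r] − [p,r] + [p,q]. For instance
  ∂[3,5,6] = [5,6] − [3,6] + [3,5],
  ∂[3,7,9] = [7,9] − [3,9] + [3,7].
As a 27×18 matrix over Z this has rank 18, with invariant factors (1,1,1,1,1,1,1,1,1,1,1,1,1,1,1,1,1,2).

From H_k ≅ ker(∂_k) / im(∂_{k+1}) we obtain:

  H_0: rank C_0 − rank ∂_1 = 9 − 8 = 1, and the invariant factors of ∂_1 are all 1, so H_0 = Z.
  H_1: rank ker ∂_1 − rank ∂_2 = (27 − 8) − 18 = 1, and ∂_2 has invariant factor 2 > 1, so H_1 = Z ⊕ Z/2.
  H_2: rank ker ∂_2 − rank ∂_3 = (18 − 18) − 0 = 0, and there is no ∂_3, so H_2 = 0.

Hence the Betti numbers are b_0 = 1, b_1 = 1, b_2 = 0.

b_0 = 1, b_1 = 1, b_2 = 0.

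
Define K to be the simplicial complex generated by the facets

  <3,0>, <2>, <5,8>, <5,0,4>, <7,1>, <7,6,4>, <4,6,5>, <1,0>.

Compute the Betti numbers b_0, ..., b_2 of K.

Fix the vertex order 0 < 1 < 2 < 3 < 4 < 5 < 6 < 7 < 8 and write every simplex with vertices in increasing order. Then dim K = 2 and the simplices of K are:

  0-simplices (9): [0], [1], [2], [3], [4], [5], [6], [7], [8]
  1-simplices (11): [0,1], [0,3], [0,4], [0,5], [1,7], [4,5], [4,6], [4,7], [5,6], [5,8], [6,7]
  2-simplices (3): [0,4,5], [4,5,6], [4,6,7]

so the chain groups are C_0 ≅ Z^9, C_1 ≅ Z^11, C_2 ≅ Z^3.

Boundary ∂_1: C_1 → C_0 sends each edge [p,q] (with p < q) to q − p.
As a 9×11 matrix over Z this has rank 7, with invariant factors (1,1,1,1,1,1,1).

Boundary ∂_2: C_2 → C_1 sends each 2-simplex [p,q,r] to [q,r] − [p,r] + [p,q]. For instance
  ∂[4,6,7] = [6,7] − [4,7] + [4,6],
  ∂[0,4,5] = [4,5] − [0,5] + [0,4].
As a 11×3 matrix over Z this has rank 3, with invariant factors (1,1,1).

From H_k ≅ ker(∂_k) / im(∂_{k+1}) we obtain:

  H_0: rank C_0 − rank ∂_1 = 9 − 7 = 2, and the invariant factors of ∂_1 are all 1, so H_0 = Z^2.
  H_1: rank ker ∂_1 − rank ∂_2 = (11 − 7) − 3 = 1, and the invariant factors of ∂_2 are all 1, so H_1 = Z.
  H_2: rank ker ∂_2 − rank ∂_3 = (3 − 3) − 0 = 0, and there is no ∂_3, so H_2 = 0.

Hence the Betti numbers are b_0 = 2, b_1 = 1, b_2 = 0.

b_0 = 2, b_1 = 1, b_2 = 0.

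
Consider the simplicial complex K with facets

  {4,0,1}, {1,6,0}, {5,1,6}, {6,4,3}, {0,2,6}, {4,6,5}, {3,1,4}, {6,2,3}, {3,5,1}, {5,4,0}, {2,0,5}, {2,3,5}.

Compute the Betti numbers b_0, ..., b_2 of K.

Fix the vertex order 0 < 1 < 2 < 3 < 4 < 5 < 6 and write every simplex with vertices in increasing order. Then dim K = 2 and the simplices of K are:

  0-simplices (7): [0], [1], [2], [3], [4], [5], [6]
  1-simplices (18): [0,1], [0,2], [0,4], [0,5], [0,6], [1,3], [1,4], [1,5], [1,6], [2,3], [2,5], [2,6], [3,4], [3,5], [3,6], [4,5], [4,6], [5,6]
  2-simplices (12): [0,1,4], [0,1,6], [0,2,5], [0,2,6], [0,4,5], [1,3,4], [1,3,5], [1,5,6], [2,3,5], [2,3,6], [3,4,6], [4,5,6]

so the chain groups are C_0 ≅ Z^7, C_1 ≅ Z^18, C_2 ≅ Z^12.

∂_1: C_1 → C_0 sends each edge [p,q] (with p < q) to q − p.
As a 7×18 matrix over Z this has rank 6, with invariant factors (1,1,1,1,1,1).

∂_2: C_2 → C_1 acts by ∂[p,q,r] = [q,r] − [p,r] + [p,q]. For instance
  ∂[1,5,6] = [5,6] − [1,6] + [1,5],
  ∂[4,5,6] = [5,6] − [4,6] + [4,5].
This gives a 18×12 integer matrix of rank 12; reducing to Smith normal form yields diagonal entries (1,1,1,1,1,1,1,1,1,1,1,2).

Now H_k = ker ∂_k / im ∂_{k+1}, so:

  H_0: rank C_0 − rank ∂_1 = 7 − 6 = 1, and the invariant factors of ∂_1 are all 1, so H_0 ≅ Z.
  H_1: rank ker ∂_1 − rank ∂_2 = (18 − 6) − 12 = 0, and ∂_2 has invariant factor 2 > 1, so H_1 ≅ Z/2.
  H_2: rank ker ∂_2 − rank ∂_3 = (12 − 12) − 0 = 0, and there is no ∂_3, so H_2 ≅ 0.

Hence the Betti numbers are b_0 = 1, b_1 = 0, b_2 = 0.

b_0 = 1, b_1 = 0, b_2 = 0.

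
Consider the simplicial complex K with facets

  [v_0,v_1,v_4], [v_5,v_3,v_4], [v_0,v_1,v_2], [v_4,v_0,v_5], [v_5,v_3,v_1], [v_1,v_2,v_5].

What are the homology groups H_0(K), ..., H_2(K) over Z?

K has 6 vertices, 12 edges, 6 triangles.
rank ∂_0 = 0, rank ∂_1 = 5 ⇒ b_0 = 6 − 0 − 5 = 1; all invariant factors of ∂_1 are 1 so no torsion. So H_0 = Z.
rank ∂_1 = 5, rank ∂_2 = 6 ⇒ b_1 = 12 − 5 − 6 = 1; all invariant factors of ∂_2 are 1 so no torsion. So H_1 = Z.
rank ∂_2 = 6, rank ∂_3 = 0 ⇒ b_2 = 6 − 6 − 0 = 0. So H_2 = 0.

H_0 ≅ Z,  H_1 ≅ Z,  H_2 = 0.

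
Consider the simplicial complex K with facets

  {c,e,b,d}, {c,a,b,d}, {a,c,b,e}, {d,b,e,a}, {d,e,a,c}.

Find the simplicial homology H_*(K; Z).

H_0 ≅ Z,  H_1 = 0,  H_2 = 0,  H_3 ≅ Z.

Fix the vertex order a < b < c < d < e and write every simplex with vertices in increasing order. Then dim K = 3 and the simplices of K are:

  0-simplices (5): a, b, c, d, e
  1-simplices (10): ab, ac, ad, ae, bc, bd, be, cd, ce, de
  2-simplices (10): abc, abd, abe, acd, ace, ade, bcd, bce, bde, cde
  3-simplices (5): abcd, abce, abde, acde, bcde

Hence C_0 ≅ Z^5, C_1 ≅ Z^10, C_2 ≅ Z^10, C_3 ≅ Z^5.

The boundary map ∂_1: C_1 → C_0 is given by ∂[p,q] = [q] − [p]. For instance
  ∂bd = d − b.
The resulting 5×10 matrix has rank 4, and its Smith normal form has invariant factors (1,1,1,1).

The boundary map ∂_2: C_2 → C_1 maps a triangle to the signed sum of its edges. For instance
  ∂bce = ce − be + bc,
  ∂bde = de − be + bd.
As a 10×10 matrix over Z this has rank 6, with invariant factors (1,1,1,1,1,1).

∂_3: C_3 → C_2 sends each 3-simplex σ to the alternating sum Σ_i (−1)^i (σ with its i-th vertex removed). For instance
  ∂abcd = bcd − acd + abd − abc,
  ∂abce = bce − ace + abe − abc.
The resulting 10×5 matrix has rank 4, and its Smith normal form has invariant factors (1,1,1,1).

From H_k ≅ ker(∂_k) / im(∂_{k+1}) we obtain:

  H_0: rank C_0 − rank ∂_1 = 5 − 4 = 1, and the invariant factors of ∂_1 are all 1, so H_0 = Z.
  H_1: rank ker ∂_1 − rank ∂_2 = (10 − 4) − 6 = 0, and the invariant factors of ∂_2 are all 1, so H_1 = 0.
  H_2: rank ker ∂_2 − rank ∂_3 = (10 − 6) − 4 = 0, and the invariant factors of ∂_3 are all 1, so H_2 = 0.
  H_3: rank ker ∂_3 − rank ∂_4 = (5 − 4) − 0 = 1, and there is no ∂_4, so H_3 = Z.

As a check, the Euler characteristic is 5 − 10 + 10 − 5 = 0, which agrees with 1 − 0 + 0 − 1 = 0.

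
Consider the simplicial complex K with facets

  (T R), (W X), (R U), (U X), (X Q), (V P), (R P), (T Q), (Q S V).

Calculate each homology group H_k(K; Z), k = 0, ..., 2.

Order the vertices as P < Q < R < S < T < U < V < W < X. Listing each simplex with vertices in this order, K has dimension 2 with simplices:

  0-simplices (9): P, Q, R, S, T, U, V, W, X
  1-simplices (11): PR, PV, QS, QT, QV, QX, RT, RU, SV, UX, WX
  2-simplices (1): QSV

giving chain groups C_0 ≅ Z^9, C_1 ≅ Z^11, C_2 ≅ Z^1.

∂_1: C_1 → C_0 sends each edge [p,q] (with p < q) to q − p.
The resulting 9×11 matrix has rank 8, and its Smith normal form has invariant factors (1,1,1,1,1,1,1,1).

Boundary ∂_2: C_2 → C_1 acts by ∂[p,q,r] = [q,r] − [p,r] + [p,q]. For instance
  ∂QSV = SV − QV + QS.
As a 11×1 matrix over Z this has rank 1, with invariant factors (1).

Now H_k = ker ∂_k / im ∂_{k+1}, so:

  H_0: rank C_0 − rank ∂_1 = 9 − 8 = 1, and the invariant factors of ∂_1 are all 1, so H_0 = Z.
  H_1: rank ker ∂_1 − rank ∂_2 = (11 − 8) − 1 = 2, and the invariant factors of ∂_2 are all 1, so H_1 = Z^2.
  H_2: rank ker ∂_2 − rank ∂_3 = (1 − 1) − 0 = 0, and there is no ∂_3, so H_2 = 0.

H_0 ≅ Z,  H_1 ≅ Z^2,  H_2 = 0.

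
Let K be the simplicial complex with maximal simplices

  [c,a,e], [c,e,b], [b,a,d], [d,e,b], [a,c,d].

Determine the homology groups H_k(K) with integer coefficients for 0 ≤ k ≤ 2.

H_0 ≅ Z,  H_1 ≅ Z,  H_2 = 0.

We work with the vertex ordering a < b < c < d < e. The simplices of K, each written with vertices in increasing order, are:

  0-simplices (5): a, b, c, d, e
  1-simplices (10): ab, ac, ad, ae, bc, bd, be, cd, ce, de
  2-simplices (5): abd, acd, ace, bce, bde

Hence C_0 ≅ Z^5, C_1 ≅ Z^10, C_2 ≅ Z^5.

Boundary ∂_1: C_1 → C_0 is given by ∂[p,q] = [q] − [p]. For instance
  ∂bc = c − b.
As a 5×10 matrix over Z this has rank 4, with invariant factors (1,1,1,1).

∂_2: C_2 → C_1 maps a triangle to the signed sum of its edges. For instance
  ∂abd = bd − ad + ab,
  ∂bde = de − be + bd.
The resulting 10×5 matrix has rank 5, and its Smith normal form has invariant factors (1,1,1,1,1).

From H_k ≅ ker(∂_k) / im(∂_{k+1}) we obtain:

  H_0: rank C_0 − rank ∂_1 = 5 − 4 = 1, and the invariant factors of ∂_1 are all 1, so H_0 ≅ Z.
  H_1: rank ker ∂_1 − rank ∂_2 = (10 − 4) − 5 = 1, and the invariant factors of ∂_2 are all 1, so H_1 ≅ Z.
  H_2: rank ker ∂_2 − rank ∂_3 = (5 − 5) − 0 = 0, and there is no ∂_3, so H_2 ≅ 0.

As a check, the Euler characteristic is 5 − 10 + 5 = 0, which agrees with 1 − 1 + 0 = 0.
(K is a triangulation of the Möbius band.)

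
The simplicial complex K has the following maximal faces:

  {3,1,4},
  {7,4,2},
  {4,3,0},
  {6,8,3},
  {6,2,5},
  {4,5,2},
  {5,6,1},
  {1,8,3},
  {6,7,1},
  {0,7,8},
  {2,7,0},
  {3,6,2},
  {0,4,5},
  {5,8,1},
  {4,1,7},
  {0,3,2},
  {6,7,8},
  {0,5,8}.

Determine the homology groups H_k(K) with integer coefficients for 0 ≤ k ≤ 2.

H_0 ≅ Z,  H_1 ≅ Z ⊕ Z/2Z,  H_2 = 0.

Fix the vertex order 0 < 1 < 2 < 3 < 4 < 5 < 6 < 7 < 8 and write every simplex with vertices in increasing order. Then dim K = 2 and the simplices of K are:

  0-simplices (9): [0], [1], [2], [3], [4], [5], [6], [7], [8]
  1-simplices (27): (27 of them)
  2-simplices (18): [0,2,3], [0,2,7], [0,3,4], [0,4,5], [0,5,8], [0,7,8], [1,3,4], [1,3,8], [1,4,7], [1,5,6], [1,5,8], [1,6,7], [2,3,6], [2,4,5], [2,4,7], [2,5,6], [3,6,8], [6,7,8]

Hence C_0 ≅ Z^9, C_1 ≅ Z^27, C_2 ≅ Z^18.

∂_1: C_1 → C_0 sends each edge [p,q] (with p < q) to q − p.
This gives a 9×27 integer matrix of rank 8; reducing to Smith normal form yields diagonal entries (1,1,1,1,1,1,1,1).

The boundary map ∂_2: C_2 → C_1 maps a triangle to the signed sum of its edges. For instance
  ∂[0,7,8] = [7,8] − [0,8] + [0,7],
  ∂[3,6,8] = [6,8] − [3,8] + [3,6].
As a 27×18 matrix over Z this has rank 18, with invariant factors (1,1,1,1,1,1,1,1,1,1,1,1,1,1,1,1,1,2).

Now H_k = ker ∂_k / im ∂_{k+1}, so:

  H_0: rank C_0 − rank ∂_1 = 9 − 8 = 1, and the invariant factors of ∂_1 are all 1, so H_0 ≅ Z.
  H_1: rank ker ∂_1 − rank ∂_2 = (27 − 8) − 18 = 1, and ∂_2 has invariant factor 2 > 1, so H_1 ≅ Z ⊕ Z/2Z.
  H_2: rank ker ∂_2 − rank ∂_3 = (18 − 18) − 0 = 0, and there is no ∂_3, so H_2 ≅ 0.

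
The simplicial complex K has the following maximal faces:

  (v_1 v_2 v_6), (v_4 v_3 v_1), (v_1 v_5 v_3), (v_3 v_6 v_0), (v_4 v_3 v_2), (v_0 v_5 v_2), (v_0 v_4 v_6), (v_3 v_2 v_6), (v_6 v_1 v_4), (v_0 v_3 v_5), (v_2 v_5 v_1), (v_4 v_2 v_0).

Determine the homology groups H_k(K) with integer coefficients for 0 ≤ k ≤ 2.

H_0 ≅ Z,  H_1 ≅ Z_2,  H_2 = 0.

Take the total order v_0 < v_1 < v_2 < v_3 < v_4 < v_5 < v_6 on the vertex set. Then K (dimension 2) consists of the simplices:

  0-simplices (7): [v_0], [v_1], [v_2], [v_3], [v_4], [v_5], [v_6]
  1-simplices (18): (18 of them)
  2-simplices (12): (12 of them)

so the chain groups are C_0 ≅ Z^7, C_1 ≅ Z^18, C_2 ≅ Z^12.

Boundary ∂_1: C_1 → C_0 is given by ∂[p,q] = [q] − [p]. For instance
  ∂[v_1,v_4] = [v_4] − [v_1].
This gives a 7×18 integer matrix of rank 6; reducing to Smith normal form yields diagonal entries (1,1,1,1,1,1).

Boundary ∂_2: C_2 → C_1 maps a triangle to the signed sum of its edges. For instance
  ∂[v_1,v_4,v_6] = [v_4,v_6] − [v_1,v_6] + [v_1,v_4],
  ∂[v_0,v_2,v_5] = [v_2,v_5] − [v_0,v_5] + [v_0,v_2].
As a 18×12 matrix over Z this has rank 12, with invariant factors (1,1,1,1,1,1,1,1,1,1,1,2).

Computing H_k = (kernel of ∂_k) / (image of ∂_{k+1}):

  H_0: rank C_0 − rank ∂_1 = 7 − 6 = 1, and the invariant factors of ∂_1 are all 1, so H_0 = Z.
  H_1: rank ker ∂_1 − rank ∂_2 = (18 − 6) − 12 = 0, and ∂_2 has invariant factor 2 > 1, so H_1 = Z_2.
  H_2: rank ker ∂_2 − rank ∂_3 = (12 − 12) − 0 = 0, and there is no ∂_3, so H_2 = 0.

As a check, the Euler characteristic is 7 − 18 + 12 = 1, which agrees with 1 − 0 + 0 = 1.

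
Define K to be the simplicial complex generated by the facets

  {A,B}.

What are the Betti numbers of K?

b_0 = 1, b_1 = 0.

We work with the vertex ordering A < B. The simplices of K, each written with vertices in increasing order, are:

  0-simplices (2): A, B
  1-simplices (1): AB

Hence C_0 ≅ Z^2, C_1 ≅ Z^1.

The boundary map ∂_1: C_1 → C_0 sends each edge [p,q] (with p < q) to q − p.
As a 2×1 matrix over Z this has rank 1, with invariant factors (1).

Now H_k = ker ∂_k / im ∂_{k+1}, so:

  H_0: rank C_0 − rank ∂_1 = 2 − 1 = 1, and the invariant factors of ∂_1 are all 1, so H_0 ≅ Z.
  H_1: rank ker ∂_1 − rank ∂_2 = (1 − 1) − 0 = 0, and there is no ∂_2, so H_1 ≅ 0.

As a check, the Euler characteristic is 2 − 1 = 1, which agrees with 1 − 0 = 1.

Hence the Betti numbers are b_0 = 1, b_1 = 0.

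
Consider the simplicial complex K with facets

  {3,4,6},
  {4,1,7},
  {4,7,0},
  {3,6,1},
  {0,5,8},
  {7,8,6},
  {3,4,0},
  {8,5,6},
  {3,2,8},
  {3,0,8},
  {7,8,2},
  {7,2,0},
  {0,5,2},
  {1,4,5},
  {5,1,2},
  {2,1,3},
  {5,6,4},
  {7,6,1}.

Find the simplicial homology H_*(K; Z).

Take the total order 0 < 1 < 2 < 3 < 4 < 5 < 6 < 7 < 8 on the vertex set. Then K (dimension 2) consists of the simplices:

  0-simplices (9): [0], [1], [2], [3], [4], [5], [6], [7], [8]
  1-simplices (27): (27 of them)
  2-simplices (18): [0,2,5], [0,2,7], [0,3,4], [0,3,8], [0,4,7], [0,5,8], [1,2,3], [1,2,5], [1,3,6], [1,4,5], [1,4,7], [1,6,7], [2,3,8], [2,7,8], [3,4,6], [4,5,6], [5,6,8], [6,7,8]

giving chain groups C_0 ≅ Z^9, C_1 ≅ Z^27, C_2 ≅ Z^18.

The boundary map ∂_1: C_1 → C_0 sends each edge [p,q] (with p < q) to q − p. For instance
  ∂[2,7] = [7] − [2].
This gives a 9×27 integer matrix of rank 8; reducing to Smith normal form yields diagonal entries (1,1,1,1,1,1,1,1).

The boundary map ∂_2: C_2 → C_1 acts by ∂[p,q,r] = [q,r] − [p,r] + [p,q]. For instance
  ∂[2,3,8] = [3,8] − [2,8] + [2,3],
  ∂[1,6,7] = [6,7] − [1,7] + [1,6].
The resulting 27×18 matrix has rank 18, and its Smith normal form has invariant factors (1,1,1,1,1,1,1,1,1,1,1,1,1,1,1,1,1,2).

Reading off H_k = ker ∂_k / im ∂_{k+1}:

  H_0: rank C_0 − rank ∂_1 = 9 − 8 = 1, and the invariant factors of ∂_1 are all 1, so H_0 = Z.
  H_1: rank ker ∂_1 − rank ∂_2 = (27 − 8) − 18 = 1, and ∂_2 has invariant factor 2 > 1, so H_1 = Z ⊕ Z_2.
  H_2: rank ker ∂_2 − rank ∂_3 = (18 − 18) − 0 = 0, and there is no ∂_3, so H_2 = 0.

As a check, the Euler characteristic is 9 − 27 + 18 = 0, which agrees with 1 − 1 + 0 = 0.

H_0 ≅ Z,  H_1 ≅ Z ⊕ Z_2,  H_2 = 0.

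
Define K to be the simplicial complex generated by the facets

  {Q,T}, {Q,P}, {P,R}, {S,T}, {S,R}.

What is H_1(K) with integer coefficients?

We work with the vertex ordering P < Q < R < S < T. The simplices of K, each written with vertices in increasing order, are:

  0-simplices (5): P, Q, R, S, T
  1-simplices (5): PQ, PR, QT, RS, ST

Hence C_0 ≅ Z^5, C_1 ≅ Z^5.

The boundary map ∂_1: C_1 → C_0 maps an edge to its endpoints' difference, ∂[p,q] = q − p.
The 5×5 boundary matrix has rank 4 and Smith normal form diag(1,1,1,1).

Reading off H_k = ker ∂_k / im ∂_{k+1}:

  H_1: rank ker ∂_1 − rank ∂_2 = (5 − 4) − 0 = 1, and there is no ∂_2, so H_1 = Z.

H_1 ≅ Z.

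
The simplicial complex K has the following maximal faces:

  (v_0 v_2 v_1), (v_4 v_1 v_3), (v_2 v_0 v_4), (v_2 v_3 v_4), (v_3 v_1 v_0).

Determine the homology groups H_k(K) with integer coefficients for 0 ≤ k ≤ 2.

Order the vertices as v_0 < v_1 < v_2 < v_3 < v_4. Listing each simplex with vertices in this order, K has dimension 2 with simplices:

  0-simplices (5): [v_0], [v_1], [v_2], [v_3], [v_4]
  1-simplices (10): [v_0,v_1], [v_0,v_2], [v_0,v_3], [v_0,v_4], [v_1,v_2], [v_1,v_3], [v_1,v_4], [v_2,v_3], [v_2,v_4], [v_3,v_4]
  2-simplices (5): [v_0,v_1,v_2], [v_0,v_1,v_3], [v_0,v_2,v_4], [v_1,v_3,v_4], [v_2,v_3,v_4]

so the chain groups are C_0 ≅ Z^5, C_1 ≅ Z^10, C_2 ≅ Z^5.

Boundary ∂_1: C_1 → C_0 sends each edge [p,q] (with p < q) to q − p. For instance
  ∂[v_0,v_1] = [v_1] − [v_0].
As a 5×10 matrix over Z this has rank 4, with invariant factors (1,1,1,1).

∂_2: C_2 → C_1 sends each 2-simplex [p,q,r] to [q,r] − [p,r] + [p,q]. For instance
  ∂[v_1,v_3,v_4] = [v_3,v_4] − [v_1,v_4] + [v_1,v_3],
  ∂[v_2,v_3,v_4] = [v_3,v_4] − [v_2,v_4] + [v_2,v_3].
The 10×5 boundary matrix has rank 5 and Smith normal form diag(1,1,1,1,1).

Computing H_k = (kernel of ∂_k) / (image of ∂_{k+1}):

  H_0: rank C_0 − rank ∂_1 = 5 − 4 = 1, and the invariant factors of ∂_1 are all 1, so H_0 ≅ Z.
  H_1: rank ker ∂_1 − rank ∂_2 = (10 − 4) − 5 = 1, and the invariant factors of ∂_2 are all 1, so H_1 ≅ Z.
  H_2: rank ker ∂_2 − rank ∂_3 = (5 − 5) − 0 = 0, and there is no ∂_3, so H_2 ≅ 0.

As a check, the Euler characteristic is 5 − 10 + 5 = 0, which agrees with 1 − 1 + 0 = 0.

H_0 = Z,  H_1 = Z,  H_2 = 0.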